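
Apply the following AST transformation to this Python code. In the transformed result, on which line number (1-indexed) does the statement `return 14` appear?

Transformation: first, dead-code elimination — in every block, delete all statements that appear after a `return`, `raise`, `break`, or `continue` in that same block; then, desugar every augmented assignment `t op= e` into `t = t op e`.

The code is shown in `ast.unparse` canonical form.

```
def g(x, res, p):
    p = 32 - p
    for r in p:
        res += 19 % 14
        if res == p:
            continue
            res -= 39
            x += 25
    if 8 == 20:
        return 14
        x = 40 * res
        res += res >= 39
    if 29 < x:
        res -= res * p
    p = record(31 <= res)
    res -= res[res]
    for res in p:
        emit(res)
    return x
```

8

Transformed code:
def g(x, res, p):
    p = 32 - p
    for r in p:
        res = res + 19 % 14
        if res == p:
            continue
    if 8 == 20:
        return 14
    if 29 < x:
        res = res - res * p
    p = record(31 <= res)
    res = res - res[res]
    for res in p:
        emit(res)
    return x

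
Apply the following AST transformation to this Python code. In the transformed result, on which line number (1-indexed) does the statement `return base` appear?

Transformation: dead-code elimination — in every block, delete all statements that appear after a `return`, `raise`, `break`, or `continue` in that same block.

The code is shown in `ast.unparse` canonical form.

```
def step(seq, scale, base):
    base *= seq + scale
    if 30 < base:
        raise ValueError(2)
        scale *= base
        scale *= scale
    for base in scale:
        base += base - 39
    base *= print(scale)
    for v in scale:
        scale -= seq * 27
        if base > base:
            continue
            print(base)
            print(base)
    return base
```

Transformed code:
def step(seq, scale, base):
    base *= seq + scale
    if 30 < base:
        raise ValueError(2)
    for base in scale:
        base += base - 39
    base *= print(scale)
    for v in scale:
        scale -= seq * 27
        if base > base:
            continue
    return base

12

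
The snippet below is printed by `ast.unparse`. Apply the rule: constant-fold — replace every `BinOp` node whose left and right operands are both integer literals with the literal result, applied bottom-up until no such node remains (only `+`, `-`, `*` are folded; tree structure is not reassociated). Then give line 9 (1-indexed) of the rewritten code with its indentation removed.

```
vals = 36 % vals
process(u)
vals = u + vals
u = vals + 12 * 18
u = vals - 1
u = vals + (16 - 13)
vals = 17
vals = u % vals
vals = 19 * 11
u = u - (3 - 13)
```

vals = 209

Transformed code:
vals = 36 % vals
process(u)
vals = u + vals
u = vals + 216
u = vals - 1
u = vals + 3
vals = 17
vals = u % vals
vals = 209
u = u - -10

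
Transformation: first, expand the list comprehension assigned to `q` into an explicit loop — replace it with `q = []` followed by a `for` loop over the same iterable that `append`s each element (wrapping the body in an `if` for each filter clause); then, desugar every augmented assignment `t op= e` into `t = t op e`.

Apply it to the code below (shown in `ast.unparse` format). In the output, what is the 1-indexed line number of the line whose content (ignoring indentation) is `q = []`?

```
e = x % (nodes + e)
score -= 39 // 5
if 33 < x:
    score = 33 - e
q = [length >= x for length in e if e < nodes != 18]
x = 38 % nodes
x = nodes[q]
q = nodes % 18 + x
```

Transformed code:
e = x % (nodes + e)
score = score - 39 // 5
if 33 < x:
    score = 33 - e
q = []
for length in e:
    if e < nodes != 18:
        q.append(length >= x)
x = 38 % nodes
x = nodes[q]
q = nodes % 18 + x

5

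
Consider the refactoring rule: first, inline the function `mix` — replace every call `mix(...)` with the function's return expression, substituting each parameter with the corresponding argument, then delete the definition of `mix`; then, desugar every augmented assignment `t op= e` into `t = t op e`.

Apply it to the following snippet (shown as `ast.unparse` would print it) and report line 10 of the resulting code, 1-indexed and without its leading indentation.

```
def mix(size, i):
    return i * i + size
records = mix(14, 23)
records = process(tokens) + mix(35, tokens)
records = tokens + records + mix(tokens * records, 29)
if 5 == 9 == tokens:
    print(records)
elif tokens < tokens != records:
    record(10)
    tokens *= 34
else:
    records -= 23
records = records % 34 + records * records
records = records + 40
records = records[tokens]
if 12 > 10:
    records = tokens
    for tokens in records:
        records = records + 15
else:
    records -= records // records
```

Transformed code:
records = 23 * 23 + 14
records = process(tokens) + (tokens * tokens + 35)
records = tokens + records + (29 * 29 + tokens * records)
if 5 == 9 == tokens:
    print(records)
elif tokens < tokens != records:
    record(10)
    tokens = tokens * 34
else:
    records = records - 23
records = records % 34 + records * records
records = records + 40
records = records[tokens]
if 12 > 10:
    records = tokens
    for tokens in records:
        records = records + 15
else:
    records = records - records // records

records = records - 23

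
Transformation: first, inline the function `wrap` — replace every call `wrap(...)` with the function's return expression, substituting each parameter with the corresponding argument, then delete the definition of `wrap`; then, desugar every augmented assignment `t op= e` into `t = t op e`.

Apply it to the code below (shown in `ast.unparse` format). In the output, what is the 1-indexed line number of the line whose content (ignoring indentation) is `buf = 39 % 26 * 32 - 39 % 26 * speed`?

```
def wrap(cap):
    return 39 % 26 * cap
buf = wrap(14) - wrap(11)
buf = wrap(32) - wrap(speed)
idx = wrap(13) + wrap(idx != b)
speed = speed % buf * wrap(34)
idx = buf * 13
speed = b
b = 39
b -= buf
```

2

Transformed code:
buf = 39 % 26 * 14 - 39 % 26 * 11
buf = 39 % 26 * 32 - 39 % 26 * speed
idx = 39 % 26 * 13 + 39 % 26 * (idx != b)
speed = speed % buf * (39 % 26 * 34)
idx = buf * 13
speed = b
b = 39
b = b - buf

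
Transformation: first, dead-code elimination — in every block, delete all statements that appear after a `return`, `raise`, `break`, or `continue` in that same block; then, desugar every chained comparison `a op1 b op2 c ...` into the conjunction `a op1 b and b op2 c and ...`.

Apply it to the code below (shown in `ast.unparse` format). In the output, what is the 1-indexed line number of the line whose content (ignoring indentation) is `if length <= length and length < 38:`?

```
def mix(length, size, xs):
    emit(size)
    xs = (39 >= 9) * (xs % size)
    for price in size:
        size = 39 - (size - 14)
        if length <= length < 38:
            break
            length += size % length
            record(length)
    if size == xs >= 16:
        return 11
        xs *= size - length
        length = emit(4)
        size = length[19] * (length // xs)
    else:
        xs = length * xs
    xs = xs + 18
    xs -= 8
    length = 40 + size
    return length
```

Transformed code:
def mix(length, size, xs):
    emit(size)
    xs = (39 >= 9) * (xs % size)
    for price in size:
        size = 39 - (size - 14)
        if length <= length and length < 38:
            break
    if size == xs and xs >= 16:
        return 11
    else:
        xs = length * xs
    xs = xs + 18
    xs -= 8
    length = 40 + size
    return length

6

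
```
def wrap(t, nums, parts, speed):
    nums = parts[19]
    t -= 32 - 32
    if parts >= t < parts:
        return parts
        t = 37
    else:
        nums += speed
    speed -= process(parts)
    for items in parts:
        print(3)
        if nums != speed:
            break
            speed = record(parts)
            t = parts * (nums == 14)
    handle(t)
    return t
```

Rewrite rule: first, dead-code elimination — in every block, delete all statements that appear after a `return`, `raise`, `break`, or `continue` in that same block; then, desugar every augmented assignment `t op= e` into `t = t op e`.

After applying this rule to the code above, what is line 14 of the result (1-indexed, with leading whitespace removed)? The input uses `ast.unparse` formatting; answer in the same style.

Transformed code:
def wrap(t, nums, parts, speed):
    nums = parts[19]
    t = t - (32 - 32)
    if parts >= t < parts:
        return parts
    else:
        nums = nums + speed
    speed = speed - process(parts)
    for items in parts:
        print(3)
        if nums != speed:
            break
    handle(t)
    return t

return t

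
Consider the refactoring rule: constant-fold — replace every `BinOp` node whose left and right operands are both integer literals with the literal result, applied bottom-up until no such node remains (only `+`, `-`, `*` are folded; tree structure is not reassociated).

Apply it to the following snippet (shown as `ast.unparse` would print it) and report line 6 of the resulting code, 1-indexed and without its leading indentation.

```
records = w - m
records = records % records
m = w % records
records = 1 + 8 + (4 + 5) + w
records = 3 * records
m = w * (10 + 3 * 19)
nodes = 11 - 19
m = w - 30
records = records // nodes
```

m = w * 67

Transformed code:
records = w - m
records = records % records
m = w % records
records = 18 + w
records = 3 * records
m = w * 67
nodes = -8
m = w - 30
records = records // nodes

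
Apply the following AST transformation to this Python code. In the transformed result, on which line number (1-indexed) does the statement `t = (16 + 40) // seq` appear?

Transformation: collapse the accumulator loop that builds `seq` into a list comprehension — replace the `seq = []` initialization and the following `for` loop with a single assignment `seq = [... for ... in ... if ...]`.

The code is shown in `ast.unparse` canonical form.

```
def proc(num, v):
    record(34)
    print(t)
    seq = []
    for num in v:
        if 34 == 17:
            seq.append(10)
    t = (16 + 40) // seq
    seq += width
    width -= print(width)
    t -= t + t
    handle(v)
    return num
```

Transformed code:
def proc(num, v):
    record(34)
    print(t)
    seq = [10 for num in v if 34 == 17]
    t = (16 + 40) // seq
    seq += width
    width -= print(width)
    t -= t + t
    handle(v)
    return num

5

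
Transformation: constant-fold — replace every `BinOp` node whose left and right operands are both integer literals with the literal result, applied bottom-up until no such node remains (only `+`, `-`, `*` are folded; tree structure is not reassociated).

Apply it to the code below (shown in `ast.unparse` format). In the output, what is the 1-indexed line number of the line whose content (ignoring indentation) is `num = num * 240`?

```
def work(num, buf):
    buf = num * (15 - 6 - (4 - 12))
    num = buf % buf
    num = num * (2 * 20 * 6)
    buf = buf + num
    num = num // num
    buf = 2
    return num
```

4

Transformed code:
def work(num, buf):
    buf = num * 17
    num = buf % buf
    num = num * 240
    buf = buf + num
    num = num // num
    buf = 2
    return num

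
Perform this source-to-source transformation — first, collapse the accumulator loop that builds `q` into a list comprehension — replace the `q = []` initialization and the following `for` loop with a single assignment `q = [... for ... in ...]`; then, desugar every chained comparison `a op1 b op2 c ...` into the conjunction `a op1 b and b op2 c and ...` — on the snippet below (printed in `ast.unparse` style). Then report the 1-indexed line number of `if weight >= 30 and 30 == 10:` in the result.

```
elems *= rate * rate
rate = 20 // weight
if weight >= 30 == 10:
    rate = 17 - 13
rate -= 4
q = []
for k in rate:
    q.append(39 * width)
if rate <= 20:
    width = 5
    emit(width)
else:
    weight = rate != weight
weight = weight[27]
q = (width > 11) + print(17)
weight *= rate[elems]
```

3

Transformed code:
elems *= rate * rate
rate = 20 // weight
if weight >= 30 and 30 == 10:
    rate = 17 - 13
rate -= 4
q = [39 * width for k in rate]
if rate <= 20:
    width = 5
    emit(width)
else:
    weight = rate != weight
weight = weight[27]
q = (width > 11) + print(17)
weight *= rate[elems]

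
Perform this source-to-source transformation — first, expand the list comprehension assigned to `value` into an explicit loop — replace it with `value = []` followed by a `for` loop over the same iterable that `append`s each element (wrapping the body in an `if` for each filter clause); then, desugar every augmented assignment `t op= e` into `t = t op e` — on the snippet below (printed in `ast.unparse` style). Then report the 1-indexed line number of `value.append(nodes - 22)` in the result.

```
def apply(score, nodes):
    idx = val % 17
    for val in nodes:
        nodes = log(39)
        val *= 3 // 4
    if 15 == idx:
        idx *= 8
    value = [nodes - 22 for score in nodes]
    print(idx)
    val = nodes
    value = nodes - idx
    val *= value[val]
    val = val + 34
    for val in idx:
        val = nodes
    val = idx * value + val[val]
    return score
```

10

Transformed code:
def apply(score, nodes):
    idx = val % 17
    for val in nodes:
        nodes = log(39)
        val = val * (3 // 4)
    if 15 == idx:
        idx = idx * 8
    value = []
    for score in nodes:
        value.append(nodes - 22)
    print(idx)
    val = nodes
    value = nodes - idx
    val = val * value[val]
    val = val + 34
    for val in idx:
        val = nodes
    val = idx * value + val[val]
    return score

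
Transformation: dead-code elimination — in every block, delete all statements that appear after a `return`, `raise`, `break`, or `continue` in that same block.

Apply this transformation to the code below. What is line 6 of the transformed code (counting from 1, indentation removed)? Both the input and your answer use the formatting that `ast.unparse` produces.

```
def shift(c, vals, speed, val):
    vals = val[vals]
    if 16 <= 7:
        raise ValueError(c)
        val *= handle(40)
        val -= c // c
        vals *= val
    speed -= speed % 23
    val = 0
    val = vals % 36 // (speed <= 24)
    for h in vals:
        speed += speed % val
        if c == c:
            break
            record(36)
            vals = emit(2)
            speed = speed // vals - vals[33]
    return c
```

Transformed code:
def shift(c, vals, speed, val):
    vals = val[vals]
    if 16 <= 7:
        raise ValueError(c)
    speed -= speed % 23
    val = 0
    val = vals % 36 // (speed <= 24)
    for h in vals:
        speed += speed % val
        if c == c:
            break
    return c

val = 0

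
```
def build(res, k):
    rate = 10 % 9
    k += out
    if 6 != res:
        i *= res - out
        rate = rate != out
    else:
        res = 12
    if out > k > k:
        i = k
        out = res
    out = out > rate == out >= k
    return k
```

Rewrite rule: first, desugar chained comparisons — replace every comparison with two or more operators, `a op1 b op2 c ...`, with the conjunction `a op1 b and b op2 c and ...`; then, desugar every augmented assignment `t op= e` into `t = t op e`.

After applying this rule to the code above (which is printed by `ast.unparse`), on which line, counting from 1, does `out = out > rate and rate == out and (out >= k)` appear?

12

Transformed code:
def build(res, k):
    rate = 10 % 9
    k = k + out
    if 6 != res:
        i = i * (res - out)
        rate = rate != out
    else:
        res = 12
    if out > k and k > k:
        i = k
        out = res
    out = out > rate and rate == out and (out >= k)
    return k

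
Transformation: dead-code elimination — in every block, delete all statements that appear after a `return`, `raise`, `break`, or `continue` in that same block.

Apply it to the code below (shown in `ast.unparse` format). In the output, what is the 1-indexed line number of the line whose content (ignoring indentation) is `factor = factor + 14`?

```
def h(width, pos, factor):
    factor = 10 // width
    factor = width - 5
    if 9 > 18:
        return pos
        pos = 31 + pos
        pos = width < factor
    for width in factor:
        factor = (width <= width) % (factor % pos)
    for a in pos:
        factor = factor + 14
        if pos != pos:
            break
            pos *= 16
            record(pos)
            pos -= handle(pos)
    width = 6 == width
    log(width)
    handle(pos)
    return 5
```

Transformed code:
def h(width, pos, factor):
    factor = 10 // width
    factor = width - 5
    if 9 > 18:
        return pos
    for width in factor:
        factor = (width <= width) % (factor % pos)
    for a in pos:
        factor = factor + 14
        if pos != pos:
            break
    width = 6 == width
    log(width)
    handle(pos)
    return 5

9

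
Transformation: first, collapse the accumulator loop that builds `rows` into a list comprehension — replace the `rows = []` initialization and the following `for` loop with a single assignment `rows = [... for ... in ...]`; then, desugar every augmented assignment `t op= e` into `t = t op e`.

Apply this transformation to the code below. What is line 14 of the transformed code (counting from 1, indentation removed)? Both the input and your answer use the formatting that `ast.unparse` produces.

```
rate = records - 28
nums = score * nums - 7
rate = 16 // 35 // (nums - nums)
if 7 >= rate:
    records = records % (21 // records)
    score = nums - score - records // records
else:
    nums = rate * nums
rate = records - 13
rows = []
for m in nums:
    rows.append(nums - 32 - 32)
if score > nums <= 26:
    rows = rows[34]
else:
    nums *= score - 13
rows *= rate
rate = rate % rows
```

nums = nums * (score - 13)

Transformed code:
rate = records - 28
nums = score * nums - 7
rate = 16 // 35 // (nums - nums)
if 7 >= rate:
    records = records % (21 // records)
    score = nums - score - records // records
else:
    nums = rate * nums
rate = records - 13
rows = [nums - 32 - 32 for m in nums]
if score > nums <= 26:
    rows = rows[34]
else:
    nums = nums * (score - 13)
rows = rows * rate
rate = rate % rows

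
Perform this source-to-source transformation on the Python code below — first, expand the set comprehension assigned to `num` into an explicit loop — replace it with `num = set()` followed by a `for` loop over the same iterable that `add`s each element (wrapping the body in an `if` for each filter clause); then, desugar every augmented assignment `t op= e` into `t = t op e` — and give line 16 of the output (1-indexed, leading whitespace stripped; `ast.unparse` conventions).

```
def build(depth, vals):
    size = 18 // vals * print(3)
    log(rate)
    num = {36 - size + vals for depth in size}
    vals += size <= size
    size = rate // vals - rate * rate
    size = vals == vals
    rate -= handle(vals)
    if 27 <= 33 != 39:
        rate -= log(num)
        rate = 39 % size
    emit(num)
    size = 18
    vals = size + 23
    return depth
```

vals = size + 23

Transformed code:
def build(depth, vals):
    size = 18 // vals * print(3)
    log(rate)
    num = set()
    for depth in size:
        num.add(36 - size + vals)
    vals = vals + (size <= size)
    size = rate // vals - rate * rate
    size = vals == vals
    rate = rate - handle(vals)
    if 27 <= 33 != 39:
        rate = rate - log(num)
        rate = 39 % size
    emit(num)
    size = 18
    vals = size + 23
    return depth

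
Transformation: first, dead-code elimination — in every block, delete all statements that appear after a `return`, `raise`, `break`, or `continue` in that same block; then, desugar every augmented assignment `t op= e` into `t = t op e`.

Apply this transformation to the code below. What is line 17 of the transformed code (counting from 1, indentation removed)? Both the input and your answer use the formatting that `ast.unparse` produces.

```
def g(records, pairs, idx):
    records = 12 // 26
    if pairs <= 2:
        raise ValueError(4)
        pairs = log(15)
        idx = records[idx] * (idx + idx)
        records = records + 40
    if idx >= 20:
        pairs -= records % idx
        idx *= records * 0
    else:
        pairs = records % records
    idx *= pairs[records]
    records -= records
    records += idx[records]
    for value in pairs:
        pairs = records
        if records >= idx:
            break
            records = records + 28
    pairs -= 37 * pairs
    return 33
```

pairs = pairs - 37 * pairs

Transformed code:
def g(records, pairs, idx):
    records = 12 // 26
    if pairs <= 2:
        raise ValueError(4)
    if idx >= 20:
        pairs = pairs - records % idx
        idx = idx * (records * 0)
    else:
        pairs = records % records
    idx = idx * pairs[records]
    records = records - records
    records = records + idx[records]
    for value in pairs:
        pairs = records
        if records >= idx:
            break
    pairs = pairs - 37 * pairs
    return 33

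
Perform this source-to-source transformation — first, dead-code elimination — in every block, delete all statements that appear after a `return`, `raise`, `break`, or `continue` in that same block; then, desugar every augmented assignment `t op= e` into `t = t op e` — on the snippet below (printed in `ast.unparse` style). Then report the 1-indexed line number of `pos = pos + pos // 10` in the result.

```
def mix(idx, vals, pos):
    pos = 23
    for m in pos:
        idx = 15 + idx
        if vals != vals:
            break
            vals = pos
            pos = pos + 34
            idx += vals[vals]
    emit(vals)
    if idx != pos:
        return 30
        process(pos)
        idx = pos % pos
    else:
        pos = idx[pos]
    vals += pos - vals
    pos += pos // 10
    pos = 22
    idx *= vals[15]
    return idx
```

Transformed code:
def mix(idx, vals, pos):
    pos = 23
    for m in pos:
        idx = 15 + idx
        if vals != vals:
            break
    emit(vals)
    if idx != pos:
        return 30
    else:
        pos = idx[pos]
    vals = vals + (pos - vals)
    pos = pos + pos // 10
    pos = 22
    idx = idx * vals[15]
    return idx

13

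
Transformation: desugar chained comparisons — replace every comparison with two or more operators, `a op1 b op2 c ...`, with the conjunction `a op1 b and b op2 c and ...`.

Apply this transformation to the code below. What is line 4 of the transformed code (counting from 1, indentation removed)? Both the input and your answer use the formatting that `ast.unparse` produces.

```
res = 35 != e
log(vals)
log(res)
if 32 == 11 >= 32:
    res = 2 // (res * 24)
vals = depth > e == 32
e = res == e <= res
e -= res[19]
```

if 32 == 11 and 11 >= 32:

Transformed code:
res = 35 != e
log(vals)
log(res)
if 32 == 11 and 11 >= 32:
    res = 2 // (res * 24)
vals = depth > e and e == 32
e = res == e and e <= res
e -= res[19]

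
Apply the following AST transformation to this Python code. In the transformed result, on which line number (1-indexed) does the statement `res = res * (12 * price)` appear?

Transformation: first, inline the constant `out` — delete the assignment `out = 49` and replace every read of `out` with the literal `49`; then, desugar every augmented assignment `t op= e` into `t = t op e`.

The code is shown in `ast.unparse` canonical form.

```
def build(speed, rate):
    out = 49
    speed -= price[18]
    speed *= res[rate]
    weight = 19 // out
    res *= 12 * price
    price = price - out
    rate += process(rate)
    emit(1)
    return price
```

5

Transformed code:
def build(speed, rate):
    speed = speed - price[18]
    speed = speed * res[rate]
    weight = 19 // 49
    res = res * (12 * price)
    price = price - 49
    rate = rate + process(rate)
    emit(1)
    return price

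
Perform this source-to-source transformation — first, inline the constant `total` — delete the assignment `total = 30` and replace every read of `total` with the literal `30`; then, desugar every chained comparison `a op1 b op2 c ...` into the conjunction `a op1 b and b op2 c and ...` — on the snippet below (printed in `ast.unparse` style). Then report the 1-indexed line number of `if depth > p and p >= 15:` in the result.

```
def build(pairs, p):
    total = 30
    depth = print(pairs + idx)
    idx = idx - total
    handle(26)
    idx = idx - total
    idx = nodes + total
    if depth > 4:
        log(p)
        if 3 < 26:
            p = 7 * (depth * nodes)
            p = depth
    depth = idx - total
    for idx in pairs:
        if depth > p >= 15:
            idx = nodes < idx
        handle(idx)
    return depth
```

14

Transformed code:
def build(pairs, p):
    depth = print(pairs + idx)
    idx = idx - 30
    handle(26)
    idx = idx - 30
    idx = nodes + 30
    if depth > 4:
        log(p)
        if 3 < 26:
            p = 7 * (depth * nodes)
            p = depth
    depth = idx - 30
    for idx in pairs:
        if depth > p and p >= 15:
            idx = nodes < idx
        handle(idx)
    return depth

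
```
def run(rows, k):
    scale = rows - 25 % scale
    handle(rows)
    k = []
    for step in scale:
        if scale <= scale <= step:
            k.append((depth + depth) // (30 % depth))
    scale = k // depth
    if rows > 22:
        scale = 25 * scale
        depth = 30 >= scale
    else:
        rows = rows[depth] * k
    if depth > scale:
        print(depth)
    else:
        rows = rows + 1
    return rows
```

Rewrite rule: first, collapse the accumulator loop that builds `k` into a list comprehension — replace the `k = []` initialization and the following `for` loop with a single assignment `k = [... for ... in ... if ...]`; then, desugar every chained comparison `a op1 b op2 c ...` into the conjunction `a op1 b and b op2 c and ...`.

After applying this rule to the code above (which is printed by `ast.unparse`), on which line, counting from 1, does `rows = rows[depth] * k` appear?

10

Transformed code:
def run(rows, k):
    scale = rows - 25 % scale
    handle(rows)
    k = [(depth + depth) // (30 % depth) for step in scale if scale <= scale and scale <= step]
    scale = k // depth
    if rows > 22:
        scale = 25 * scale
        depth = 30 >= scale
    else:
        rows = rows[depth] * k
    if depth > scale:
        print(depth)
    else:
        rows = rows + 1
    return rows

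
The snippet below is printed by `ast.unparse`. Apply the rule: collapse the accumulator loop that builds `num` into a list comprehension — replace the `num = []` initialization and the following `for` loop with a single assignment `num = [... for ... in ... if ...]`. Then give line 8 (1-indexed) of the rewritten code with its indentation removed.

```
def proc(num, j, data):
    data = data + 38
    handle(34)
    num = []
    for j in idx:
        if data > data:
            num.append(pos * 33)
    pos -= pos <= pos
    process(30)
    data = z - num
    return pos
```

Transformed code:
def proc(num, j, data):
    data = data + 38
    handle(34)
    num = [pos * 33 for j in idx if data > data]
    pos -= pos <= pos
    process(30)
    data = z - num
    return pos

return pos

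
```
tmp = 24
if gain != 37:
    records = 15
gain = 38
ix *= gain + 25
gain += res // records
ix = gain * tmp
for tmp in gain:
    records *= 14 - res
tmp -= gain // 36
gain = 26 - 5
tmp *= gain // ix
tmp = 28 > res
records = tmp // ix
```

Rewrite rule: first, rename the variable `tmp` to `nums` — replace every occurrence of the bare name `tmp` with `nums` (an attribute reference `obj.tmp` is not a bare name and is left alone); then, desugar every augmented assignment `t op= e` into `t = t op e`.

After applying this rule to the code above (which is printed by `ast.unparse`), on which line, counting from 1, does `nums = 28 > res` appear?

Transformed code:
nums = 24
if gain != 37:
    records = 15
gain = 38
ix = ix * (gain + 25)
gain = gain + res // records
ix = gain * nums
for nums in gain:
    records = records * (14 - res)
nums = nums - gain // 36
gain = 26 - 5
nums = nums * (gain // ix)
nums = 28 > res
records = nums // ix

13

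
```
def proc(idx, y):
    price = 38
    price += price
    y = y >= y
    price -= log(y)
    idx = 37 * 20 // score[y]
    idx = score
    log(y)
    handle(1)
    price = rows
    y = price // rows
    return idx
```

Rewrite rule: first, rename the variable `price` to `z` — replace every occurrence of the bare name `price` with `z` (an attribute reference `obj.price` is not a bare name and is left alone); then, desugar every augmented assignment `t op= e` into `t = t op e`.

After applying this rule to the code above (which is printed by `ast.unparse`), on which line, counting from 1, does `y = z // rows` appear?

11

Transformed code:
def proc(idx, y):
    z = 38
    z = z + z
    y = y >= y
    z = z - log(y)
    idx = 37 * 20 // score[y]
    idx = score
    log(y)
    handle(1)
    z = rows
    y = z // rows
    return idx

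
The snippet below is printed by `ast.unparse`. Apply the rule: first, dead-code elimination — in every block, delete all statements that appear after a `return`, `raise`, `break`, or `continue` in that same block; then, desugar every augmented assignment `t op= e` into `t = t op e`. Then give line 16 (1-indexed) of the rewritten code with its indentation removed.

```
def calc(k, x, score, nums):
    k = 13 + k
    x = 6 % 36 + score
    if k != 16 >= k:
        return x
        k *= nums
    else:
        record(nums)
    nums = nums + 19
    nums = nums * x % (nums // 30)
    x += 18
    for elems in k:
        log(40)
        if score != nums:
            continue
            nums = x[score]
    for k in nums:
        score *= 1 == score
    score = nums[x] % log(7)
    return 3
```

score = score * (1 == score)

Transformed code:
def calc(k, x, score, nums):
    k = 13 + k
    x = 6 % 36 + score
    if k != 16 >= k:
        return x
    else:
        record(nums)
    nums = nums + 19
    nums = nums * x % (nums // 30)
    x = x + 18
    for elems in k:
        log(40)
        if score != nums:
            continue
    for k in nums:
        score = score * (1 == score)
    score = nums[x] % log(7)
    return 3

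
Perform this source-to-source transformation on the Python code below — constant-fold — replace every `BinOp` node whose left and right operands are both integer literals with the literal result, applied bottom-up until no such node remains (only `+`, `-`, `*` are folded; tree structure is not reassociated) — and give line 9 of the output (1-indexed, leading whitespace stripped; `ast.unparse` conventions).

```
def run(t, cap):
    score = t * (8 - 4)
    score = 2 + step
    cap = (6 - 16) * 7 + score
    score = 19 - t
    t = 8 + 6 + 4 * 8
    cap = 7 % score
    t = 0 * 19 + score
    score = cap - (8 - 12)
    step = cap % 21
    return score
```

Transformed code:
def run(t, cap):
    score = t * 4
    score = 2 + step
    cap = -70 + score
    score = 19 - t
    t = 46
    cap = 7 % score
    t = 0 + score
    score = cap - -4
    step = cap % 21
    return score

score = cap - -4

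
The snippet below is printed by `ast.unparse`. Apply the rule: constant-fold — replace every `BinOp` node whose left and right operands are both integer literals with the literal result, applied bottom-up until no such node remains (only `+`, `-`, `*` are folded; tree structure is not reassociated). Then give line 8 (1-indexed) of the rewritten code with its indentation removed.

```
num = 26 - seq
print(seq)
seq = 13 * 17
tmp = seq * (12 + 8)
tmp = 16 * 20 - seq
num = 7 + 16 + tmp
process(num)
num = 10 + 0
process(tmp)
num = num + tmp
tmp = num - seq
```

Transformed code:
num = 26 - seq
print(seq)
seq = 221
tmp = seq * 20
tmp = 320 - seq
num = 23 + tmp
process(num)
num = 10
process(tmp)
num = num + tmp
tmp = num - seq

num = 10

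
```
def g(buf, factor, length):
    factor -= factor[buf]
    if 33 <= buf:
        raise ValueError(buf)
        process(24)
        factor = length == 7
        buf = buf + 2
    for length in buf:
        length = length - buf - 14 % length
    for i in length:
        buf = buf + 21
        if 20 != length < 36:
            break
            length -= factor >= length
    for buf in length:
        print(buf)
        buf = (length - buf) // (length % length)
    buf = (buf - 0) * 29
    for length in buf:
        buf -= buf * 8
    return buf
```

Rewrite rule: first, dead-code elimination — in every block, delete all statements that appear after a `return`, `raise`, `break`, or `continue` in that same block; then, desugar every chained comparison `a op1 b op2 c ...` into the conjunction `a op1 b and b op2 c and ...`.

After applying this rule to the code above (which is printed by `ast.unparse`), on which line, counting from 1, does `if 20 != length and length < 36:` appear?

Transformed code:
def g(buf, factor, length):
    factor -= factor[buf]
    if 33 <= buf:
        raise ValueError(buf)
    for length in buf:
        length = length - buf - 14 % length
    for i in length:
        buf = buf + 21
        if 20 != length and length < 36:
            break
    for buf in length:
        print(buf)
        buf = (length - buf) // (length % length)
    buf = (buf - 0) * 29
    for length in buf:
        buf -= buf * 8
    return buf

9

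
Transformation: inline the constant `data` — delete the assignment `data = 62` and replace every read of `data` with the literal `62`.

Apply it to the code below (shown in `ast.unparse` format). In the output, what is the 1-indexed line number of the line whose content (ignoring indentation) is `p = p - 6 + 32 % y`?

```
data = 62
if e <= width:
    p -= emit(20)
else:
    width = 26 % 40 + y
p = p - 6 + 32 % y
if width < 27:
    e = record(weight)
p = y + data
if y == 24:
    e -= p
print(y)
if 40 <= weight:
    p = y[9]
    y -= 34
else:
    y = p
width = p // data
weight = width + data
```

5

Transformed code:
if e <= width:
    p -= emit(20)
else:
    width = 26 % 40 + y
p = p - 6 + 32 % y
if width < 27:
    e = record(weight)
p = y + 62
if y == 24:
    e -= p
print(y)
if 40 <= weight:
    p = y[9]
    y -= 34
else:
    y = p
width = p // 62
weight = width + 62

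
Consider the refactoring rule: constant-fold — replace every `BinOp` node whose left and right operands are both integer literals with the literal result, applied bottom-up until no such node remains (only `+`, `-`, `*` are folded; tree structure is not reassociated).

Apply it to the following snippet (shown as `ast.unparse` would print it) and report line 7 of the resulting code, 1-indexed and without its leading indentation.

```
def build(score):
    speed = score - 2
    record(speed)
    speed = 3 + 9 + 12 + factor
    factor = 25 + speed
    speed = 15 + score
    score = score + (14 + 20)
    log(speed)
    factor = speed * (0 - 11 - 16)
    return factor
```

Transformed code:
def build(score):
    speed = score - 2
    record(speed)
    speed = 24 + factor
    factor = 25 + speed
    speed = 15 + score
    score = score + 34
    log(speed)
    factor = speed * -27
    return factor

score = score + 34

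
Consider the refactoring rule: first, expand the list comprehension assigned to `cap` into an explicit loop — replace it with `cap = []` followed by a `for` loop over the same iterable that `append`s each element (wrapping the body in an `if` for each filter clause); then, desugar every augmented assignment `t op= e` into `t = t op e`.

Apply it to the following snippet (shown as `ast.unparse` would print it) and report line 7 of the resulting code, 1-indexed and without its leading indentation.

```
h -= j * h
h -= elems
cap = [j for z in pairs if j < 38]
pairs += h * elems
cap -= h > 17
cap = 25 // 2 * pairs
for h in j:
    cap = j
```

Transformed code:
h = h - j * h
h = h - elems
cap = []
for z in pairs:
    if j < 38:
        cap.append(j)
pairs = pairs + h * elems
cap = cap - (h > 17)
cap = 25 // 2 * pairs
for h in j:
    cap = j

pairs = pairs + h * elems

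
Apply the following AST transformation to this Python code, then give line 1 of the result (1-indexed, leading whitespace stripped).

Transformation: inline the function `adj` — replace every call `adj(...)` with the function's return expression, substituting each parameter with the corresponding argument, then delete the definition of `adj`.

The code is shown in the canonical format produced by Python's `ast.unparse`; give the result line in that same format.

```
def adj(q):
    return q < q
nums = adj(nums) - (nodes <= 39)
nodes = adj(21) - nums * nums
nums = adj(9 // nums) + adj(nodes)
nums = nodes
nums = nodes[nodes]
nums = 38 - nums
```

nums = (nums < nums) - (nodes <= 39)

Transformed code:
nums = (nums < nums) - (nodes <= 39)
nodes = (21 < 21) - nums * nums
nums = (9 // nums < 9 // nums) + (nodes < nodes)
nums = nodes
nums = nodes[nodes]
nums = 38 - nums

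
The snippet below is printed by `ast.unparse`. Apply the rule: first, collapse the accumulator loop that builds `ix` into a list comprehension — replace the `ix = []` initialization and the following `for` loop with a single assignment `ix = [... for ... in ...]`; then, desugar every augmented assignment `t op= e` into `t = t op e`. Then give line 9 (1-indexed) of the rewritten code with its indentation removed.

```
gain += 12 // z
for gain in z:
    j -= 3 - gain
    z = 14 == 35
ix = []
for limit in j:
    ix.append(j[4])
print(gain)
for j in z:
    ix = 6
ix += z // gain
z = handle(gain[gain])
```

Transformed code:
gain = gain + 12 // z
for gain in z:
    j = j - (3 - gain)
    z = 14 == 35
ix = [j[4] for limit in j]
print(gain)
for j in z:
    ix = 6
ix = ix + z // gain
z = handle(gain[gain])

ix = ix + z // gain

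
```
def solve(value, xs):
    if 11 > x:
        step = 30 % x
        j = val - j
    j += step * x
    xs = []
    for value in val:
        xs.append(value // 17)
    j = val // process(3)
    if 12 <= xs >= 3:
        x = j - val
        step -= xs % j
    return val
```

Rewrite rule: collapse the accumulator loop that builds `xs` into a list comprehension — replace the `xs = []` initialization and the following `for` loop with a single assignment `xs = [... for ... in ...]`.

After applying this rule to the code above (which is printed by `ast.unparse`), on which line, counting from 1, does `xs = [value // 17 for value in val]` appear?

Transformed code:
def solve(value, xs):
    if 11 > x:
        step = 30 % x
        j = val - j
    j += step * x
    xs = [value // 17 for value in val]
    j = val // process(3)
    if 12 <= xs >= 3:
        x = j - val
        step -= xs % j
    return val

6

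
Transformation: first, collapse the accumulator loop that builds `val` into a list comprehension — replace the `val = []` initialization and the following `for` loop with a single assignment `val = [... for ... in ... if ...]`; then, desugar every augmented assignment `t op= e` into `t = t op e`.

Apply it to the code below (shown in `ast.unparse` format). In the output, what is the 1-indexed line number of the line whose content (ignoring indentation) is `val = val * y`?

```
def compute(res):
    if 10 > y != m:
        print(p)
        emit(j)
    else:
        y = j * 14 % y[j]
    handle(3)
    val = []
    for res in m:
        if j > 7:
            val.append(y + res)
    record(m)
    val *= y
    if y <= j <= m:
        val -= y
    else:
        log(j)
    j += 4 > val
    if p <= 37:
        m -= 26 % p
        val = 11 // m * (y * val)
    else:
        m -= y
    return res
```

10

Transformed code:
def compute(res):
    if 10 > y != m:
        print(p)
        emit(j)
    else:
        y = j * 14 % y[j]
    handle(3)
    val = [y + res for res in m if j > 7]
    record(m)
    val = val * y
    if y <= j <= m:
        val = val - y
    else:
        log(j)
    j = j + (4 > val)
    if p <= 37:
        m = m - 26 % p
        val = 11 // m * (y * val)
    else:
        m = m - y
    return res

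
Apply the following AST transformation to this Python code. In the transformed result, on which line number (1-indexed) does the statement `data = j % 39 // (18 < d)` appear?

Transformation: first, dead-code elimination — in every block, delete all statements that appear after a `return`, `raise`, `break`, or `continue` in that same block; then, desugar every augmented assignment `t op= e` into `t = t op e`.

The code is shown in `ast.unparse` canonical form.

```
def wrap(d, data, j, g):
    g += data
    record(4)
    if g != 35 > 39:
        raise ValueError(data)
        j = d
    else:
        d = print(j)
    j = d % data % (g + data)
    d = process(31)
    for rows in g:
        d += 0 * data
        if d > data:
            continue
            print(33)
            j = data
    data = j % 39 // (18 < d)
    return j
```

Transformed code:
def wrap(d, data, j, g):
    g = g + data
    record(4)
    if g != 35 > 39:
        raise ValueError(data)
    else:
        d = print(j)
    j = d % data % (g + data)
    d = process(31)
    for rows in g:
        d = d + 0 * data
        if d > data:
            continue
    data = j % 39 // (18 < d)
    return j

14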